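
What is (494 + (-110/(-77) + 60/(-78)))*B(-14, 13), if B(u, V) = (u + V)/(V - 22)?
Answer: 45014/819 ≈ 54.962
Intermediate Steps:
B(u, V) = (V + u)/(-22 + V)
(494 + (-110/(-77) + 60/(-78)))*B(-14, 13) = (494 + (-110/(-77) + 60/(-78)))*((13 - 14)/(-22 + 13)) = (494 + (-110*(-1/77) + 60*(-1/78)))*(-1/(-9)) = (494 + (10/7 - 10/13))*(-⅑*(-1)) = (494 + 60/91)*(⅑) = (45014/91)*(⅑) = 45014/819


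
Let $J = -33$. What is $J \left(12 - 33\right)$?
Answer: $693$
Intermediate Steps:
$J \left(12 - 33\right) = - 33 \left(12 - 33\right) = \left(-33\right) \left(-21\right) = 693$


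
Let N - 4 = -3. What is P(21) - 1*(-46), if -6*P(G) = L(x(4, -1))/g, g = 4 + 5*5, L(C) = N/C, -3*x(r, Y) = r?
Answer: 10673/232 ≈ 46.004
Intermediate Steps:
N = 1 (N = 4 - 3 = 1)
x(r, Y) = -r/3
L(C) = 1/C
g = 29 (g = 4 + 25 = 29)
P(G) = 1/232 (P(G) = -1/(6*((-1/3*4))*29) = -1/(6*(-4/3)*29) = -(-1)/(8*29) = -1/6*(-3/116) = 1/232)
P(21) - 1*(-46) = 1/232 - 1*(-46) = 1/232 + 46 = 10673/232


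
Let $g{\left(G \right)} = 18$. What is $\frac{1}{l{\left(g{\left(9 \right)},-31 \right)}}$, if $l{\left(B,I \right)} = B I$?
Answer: $- \frac{1}{558} \approx -0.0017921$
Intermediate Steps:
$\frac{1}{l{\left(g{\left(9 \right)},-31 \right)}} = \frac{1}{18 \left(-31\right)} = \frac{1}{-558} = - \frac{1}{558}$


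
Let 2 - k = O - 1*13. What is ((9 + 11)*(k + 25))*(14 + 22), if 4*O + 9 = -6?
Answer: 31500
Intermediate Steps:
O = -15/4 (O = -9/4 + (¼)*(-6) = -9/4 - 3/2 = -15/4 ≈ -3.7500)
k = 75/4 (k = 2 - (-15/4 - 1*13) = 2 - (-15/4 - 13) = 2 - 1*(-67/4) = 2 + 67/4 = 75/4 ≈ 18.750)
((9 + 11)*(k + 25))*(14 + 22) = ((9 + 11)*(75/4 + 25))*(14 + 22) = (20*(175/4))*36 = 875*36 = 31500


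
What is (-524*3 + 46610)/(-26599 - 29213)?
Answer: -22519/27906 ≈ -0.80696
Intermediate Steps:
(-524*3 + 46610)/(-26599 - 29213) = (-1572 + 46610)/(-55812) = 45038*(-1/55812) = -22519/27906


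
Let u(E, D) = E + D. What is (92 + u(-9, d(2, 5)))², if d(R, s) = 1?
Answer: 7056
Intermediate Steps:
u(E, D) = D + E
(92 + u(-9, d(2, 5)))² = (92 + (1 - 9))² = (92 - 8)² = 84² = 7056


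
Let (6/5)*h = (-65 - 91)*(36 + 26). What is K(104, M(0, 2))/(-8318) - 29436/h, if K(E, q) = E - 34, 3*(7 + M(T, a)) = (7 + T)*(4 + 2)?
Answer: 30535556/8380385 ≈ 3.6437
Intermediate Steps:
M(T, a) = 7 + 2*T (M(T, a) = -7 + ((7 + T)*(4 + 2))/3 = -7 + ((7 + T)*6)/3 = -7 + (42 + 6*T)/3 = -7 + (14 + 2*T) = 7 + 2*T)
K(E, q) = -34 + E
h = -8060 (h = 5*((-65 - 91)*(36 + 26))/6 = 5*(-156*62)/6 = (5/6)*(-9672) = -8060)
K(104, M(0, 2))/(-8318) - 29436/h = (-34 + 104)/(-8318) - 29436/(-8060) = 70*(-1/8318) - 29436*(-1/8060) = -35/4159 + 7359/2015 = 30535556/8380385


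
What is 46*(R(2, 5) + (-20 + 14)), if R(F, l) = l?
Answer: -46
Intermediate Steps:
46*(R(2, 5) + (-20 + 14)) = 46*(5 + (-20 + 14)) = 46*(5 - 6) = 46*(-1) = -46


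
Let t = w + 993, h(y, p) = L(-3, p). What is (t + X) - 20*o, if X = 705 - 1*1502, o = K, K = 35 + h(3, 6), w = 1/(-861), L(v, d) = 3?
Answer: -485605/861 ≈ -564.00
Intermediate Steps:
h(y, p) = 3
w = -1/861 ≈ -0.0011614
K = 38 (K = 35 + 3 = 38)
o = 38
X = -797 (X = 705 - 1502 = -797)
t = 854972/861 (t = -1/861 + 993 = 854972/861 ≈ 993.00)
(t + X) - 20*o = (854972/861 - 797) - 20*38 = 168755/861 - 760 = -485605/861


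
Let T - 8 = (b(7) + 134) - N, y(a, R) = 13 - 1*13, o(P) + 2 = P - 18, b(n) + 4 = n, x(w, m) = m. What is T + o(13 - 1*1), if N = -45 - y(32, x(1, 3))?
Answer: 182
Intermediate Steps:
b(n) = -4 + n
o(P) = -20 + P (o(P) = -2 + (P - 18) = -2 + (-18 + P) = -20 + P)
y(a, R) = 0 (y(a, R) = 13 - 13 = 0)
N = -45 (N = -45 - 1*0 = -45 + 0 = -45)
T = 190 (T = 8 + (((-4 + 7) + 134) - 1*(-45)) = 8 + ((3 + 134) + 45) = 8 + (137 + 45) = 8 + 182 = 190)
T + o(13 - 1*1) = 190 + (-20 + (13 - 1*1)) = 190 + (-20 + (13 - 1)) = 190 + (-20 + 12) = 190 - 8 = 182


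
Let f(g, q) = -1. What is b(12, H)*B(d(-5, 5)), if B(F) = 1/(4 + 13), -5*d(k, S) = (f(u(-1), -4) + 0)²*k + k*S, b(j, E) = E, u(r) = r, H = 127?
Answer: 127/17 ≈ 7.4706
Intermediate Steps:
d(k, S) = -k/5 - S*k/5 (d(k, S) = -((-1 + 0)²*k + k*S)/5 = -((-1)²*k + S*k)/5 = -(1*k + S*k)/5 = -(k + S*k)/5 = -k/5 - S*k/5)
B(F) = 1/17
b(12, H)*B(d(-5, 5)) = 127*(1/17) = 127/17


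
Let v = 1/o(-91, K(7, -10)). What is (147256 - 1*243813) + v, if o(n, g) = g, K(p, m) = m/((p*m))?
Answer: -96550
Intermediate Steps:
K(p, m) = 1/p (K(p, m) = m/((m*p)) = m*(1/(m*p)) = 1/p)
v = 7 (v = 1/(1/7) = 1/(⅐) = 7)
(147256 - 1*243813) + v = (147256 - 1*243813) + 7 = (147256 - 243813) + 7 = -96557 + 7 = -96550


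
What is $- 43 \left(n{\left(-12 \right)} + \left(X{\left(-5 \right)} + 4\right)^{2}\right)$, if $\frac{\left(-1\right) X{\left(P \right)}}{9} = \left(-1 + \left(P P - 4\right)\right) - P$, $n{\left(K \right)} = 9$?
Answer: $-2100550$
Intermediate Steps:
$X{\left(P \right)} = 45 - 9 P^{2} + 9 P$ ($X{\left(P \right)} = - 9 \left(\left(-1 + \left(P P - 4\right)\right) - P\right) = - 9 \left(\left(-1 + \left(P^{2} - 4\right)\right) - P\right) = - 9 \left(\left(-1 + \left(-4 + P^{2}\right)\right) - P\right) = - 9 \left(\left(-5 + P^{2}\right) - P\right) = - 9 \left(-5 + P^{2} - P\right) = 45 - 9 P^{2} + 9 P$)
$- 43 \left(n{\left(-12 \right)} + \left(X{\left(-5 \right)} + 4\right)^{2}\right) = - 43 \left(9 + \left(\left(45 - 9 \left(-5\right)^{2} + 9 \left(-5\right)\right) + 4\right)^{2}\right) = - 43 \left(9 + \left(\left(45 - 225 - 45\right) + 4\right)^{2}\right) = - 43 \left(9 + \left(-225 + 4\right)^{2}\right) = - 43 \left(9 + \left(-221\right)^{2}\right) = - 43 \left(9 + 48841\right) = \left(-43\right) 48850 = -2100550$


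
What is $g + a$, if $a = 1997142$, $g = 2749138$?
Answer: $4746280$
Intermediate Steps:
$g + a = 2749138 + 1997142 = 4746280$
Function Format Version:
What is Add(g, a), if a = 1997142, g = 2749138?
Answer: 4746280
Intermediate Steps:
Add(g, a) = Add(2749138, 1997142) = 4746280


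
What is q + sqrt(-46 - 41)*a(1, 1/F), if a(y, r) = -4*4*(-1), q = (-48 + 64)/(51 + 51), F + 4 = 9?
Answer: 8/51 + 16*I*sqrt(87) ≈ 0.15686 + 149.24*I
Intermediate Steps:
F = 5 (F = -4 + 9 = 5)
q = 8/51 (q = 16/102 = 16*(1/102) = 8/51 ≈ 0.15686)
a(y, r) = 16 (a(y, r) = -16*(-1) = 16)
q + sqrt(-46 - 41)*a(1, 1/F) = 8/51 + sqrt(-46 - 41)*16 = 8/51 + sqrt(-87)*16 = 8/51 + (I*sqrt(87))*16 = 8/51 + 16*I*sqrt(87)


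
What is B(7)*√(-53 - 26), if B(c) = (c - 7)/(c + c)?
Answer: 0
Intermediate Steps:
B(c) = (-7 + c)/(2*c) (B(c) = (-7 + c)/((2*c)) = (-7 + c)*(1/(2*c)) = (-7 + c)/(2*c))
B(7)*√(-53 - 26) = ((½)*(-7 + 7)/7)*√(-53 - 26) = ((½)*(⅐)*0)*√(-79) = 0*(I*√79) = 0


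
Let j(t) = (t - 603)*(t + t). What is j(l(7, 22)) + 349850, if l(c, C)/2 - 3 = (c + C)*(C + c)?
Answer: 4012810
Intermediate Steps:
l(c, C) = 6 + 2*(C + c)² (l(c, C) = 6 + 2*((c + C)*(C + c)) = 6 + 2*((C + c)*(C + c)) = 6 + 2*(C + c)²)
j(t) = 2*t*(-603 + t) (j(t) = (-603 + t)*(2*t) = 2*t*(-603 + t))
j(l(7, 22)) + 349850 = 2*(6 + 2*(22 + 7)²)*(-603 + (6 + 2*(22 + 7)²)) + 349850 = 2*(6 + 2*29²)*(-603 + (6 + 2*29²)) + 349850 = 2*(6 + 2*841)*(-603 + (6 + 2*841)) + 349850 = 2*(6 + 1682)*(-603 + (6 + 1682)) + 349850 = 2*1688*(-603 + 1688) + 349850 = 2*1688*1085 + 349850 = 3662960 + 349850 = 4012810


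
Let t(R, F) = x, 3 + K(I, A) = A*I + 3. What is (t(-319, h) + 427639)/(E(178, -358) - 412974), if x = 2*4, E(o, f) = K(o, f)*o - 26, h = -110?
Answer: -142549/3918624 ≈ -0.036377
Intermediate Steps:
K(I, A) = A*I (K(I, A) = -3 + (A*I + 3) = -3 + (3 + A*I) = A*I)
E(o, f) = -26 + f*o² (E(o, f) = (f*o)*o - 26 = f*o² - 26 = -26 + f*o²)
x = 8
t(R, F) = 8
(t(-319, h) + 427639)/(E(178, -358) - 412974) = (8 + 427639)/((-26 - 358*178²) - 412974) = 427647/((-26 - 358*31684) - 412974) = 427647/((-26 - 11342872) - 412974) = 427647/(-11342898 - 412974) = 427647/(-11755872) = 427647*(-1/11755872) = -142549/3918624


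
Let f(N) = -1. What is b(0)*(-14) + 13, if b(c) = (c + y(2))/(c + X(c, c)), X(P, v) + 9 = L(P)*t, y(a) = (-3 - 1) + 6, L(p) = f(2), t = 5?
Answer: 15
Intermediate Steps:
L(p) = -1
y(a) = 2 (y(a) = -4 + 6 = 2)
X(P, v) = -14 (X(P, v) = -9 - 1*5 = -9 - 5 = -14)
b(c) = (2 + c)/(-14 + c) (b(c) = (c + 2)/(c - 14) = (2 + c)/(-14 + c))
b(0)*(-14) + 13 = ((2 + 0)/(-14 + 0))*(-14) + 13 = (2/(-14))*(-14) + 13 = -1/14*2*(-14) + 13 = -⅐*(-14) + 13 = 2 + 13 = 15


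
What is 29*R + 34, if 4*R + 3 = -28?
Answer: -763/4 ≈ -190.75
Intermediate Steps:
R = -31/4 (R = -¾ + (¼)*(-28) = -¾ - 7 = -31/4 ≈ -7.7500)
29*R + 34 = 29*(-31/4) + 34 = -899/4 + 34 = -763/4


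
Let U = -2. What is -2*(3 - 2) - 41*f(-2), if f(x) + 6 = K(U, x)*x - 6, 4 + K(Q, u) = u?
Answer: -2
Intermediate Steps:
K(Q, u) = -4 + u
f(x) = -12 + x*(-4 + x) (f(x) = -6 + ((-4 + x)*x - 6) = -6 + (x*(-4 + x) - 6) = -6 + (-6 + x*(-4 + x)) = -12 + x*(-4 + x))
-2*(3 - 2) - 41*f(-2) = -2*(3 - 2) - 41*(-12 - 2*(-4 - 2)) = -2*1 - 41*(-12 - 2*(-6)) = -2 - 41*(-12 + 12) = -2 - 41*0 = -2 + 0 = -2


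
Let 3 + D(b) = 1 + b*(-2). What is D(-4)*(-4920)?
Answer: -29520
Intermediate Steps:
D(b) = -2 - 2*b (D(b) = -3 + (1 + b*(-2)) = -3 + (1 - 2*b) = -2 - 2*b)
D(-4)*(-4920) = (-2 - 2*(-4))*(-4920) = (-2 + 8)*(-4920) = 6*(-4920) = -29520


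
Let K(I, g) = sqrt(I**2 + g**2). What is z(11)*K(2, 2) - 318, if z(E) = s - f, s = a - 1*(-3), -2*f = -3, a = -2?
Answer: -318 - sqrt(2) ≈ -319.41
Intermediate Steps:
f = 3/2 (f = -1/2*(-3) = 3/2 ≈ 1.5000)
s = 1 (s = -2 - 1*(-3) = -2 + 3 = 1)
z(E) = -1/2 (z(E) = 1 - 1*3/2 = 1 - 3/2 = -1/2)
z(11)*K(2, 2) - 318 = -sqrt(2**2 + 2**2)/2 - 318 = -sqrt(4 + 4)/2 - 318 = -sqrt(2) - 318 = -318 - sqrt(2)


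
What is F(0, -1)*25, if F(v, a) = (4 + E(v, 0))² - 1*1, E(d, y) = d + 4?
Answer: 1575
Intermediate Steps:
E(d, y) = 4 + d
F(v, a) = -1 + (8 + v)² (F(v, a) = (4 + (4 + v))² - 1*1 = (8 + v)² - 1 = -1 + (8 + v)²)
F(0, -1)*25 = (-1 + (8 + 0)²)*25 = (-1 + 8²)*25 = (-1 + 64)*25 = 63*25 = 1575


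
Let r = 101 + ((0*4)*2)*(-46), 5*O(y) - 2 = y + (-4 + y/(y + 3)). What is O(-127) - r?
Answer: -78489/620 ≈ -126.60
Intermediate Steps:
O(y) = -2/5 + y/5 + y/(5*(3 + y)) (O(y) = 2/5 + (y + (-4 + y/(y + 3)))/5 = 2/5 + (y + (-4 + y/(3 + y)))/5 = 2/5 + (-4 + y + y/(3 + y))/5 = 2/5 + (-4/5 + y/5 + y/(5*(3 + y))) = -2/5 + y/5 + y/(5*(3 + y)))
r = 101 (r = 101 + (0*2)*(-46) = 101 + 0*(-46) = 101 + 0 = 101)
O(-127) - r = (-6 + (-127)**2 + 2*(-127))/(5*(3 - 127)) - 1*101 = (1/5)*(-6 + 16129 - 254)/(-124) - 101 = (1/5)*(-1/124)*15869 - 101 = -15869/620 - 101 = -78489/620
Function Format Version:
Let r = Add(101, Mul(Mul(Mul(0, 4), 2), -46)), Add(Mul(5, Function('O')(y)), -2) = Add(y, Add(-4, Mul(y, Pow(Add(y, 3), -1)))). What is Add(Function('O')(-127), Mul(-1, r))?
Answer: Rational(-78489, 620) ≈ -126.60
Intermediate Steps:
Function('O')(y) = Add(Rational(-2, 5), Mul(Rational(1, 5), y), Mul(Rational(1, 5), y, Pow(Add(3, y), -1))) (Function('O')(y) = Add(Rational(2, 5), Mul(Rational(1, 5), Add(y, Add(-4, Mul(y, Pow(Add(y, 3), -1)))))) = Add(Rational(2, 5), Mul(Rational(1, 5), Add(y, Add(-4, Mul(y, Pow(Add(3, y), -1)))))) = Add(Rational(2, 5), Mul(Rational(1, 5), Add(-4, y, Mul(y, Pow(Add(3, y), -1))))) = Add(Rational(2, 5), Add(Rational(-4, 5), Mul(Rational(1, 5), y), Mul(Rational(1, 5), y, Pow(Add(3, y), -1)))) = Add(Rational(-2, 5), Mul(Rational(1, 5), y), Mul(Rational(1, 5), y, Pow(Add(3, y), -1))))
r = 101 (r = Add(101, Mul(Mul(0, 2), -46)) = Add(101, Mul(0, -46)) = Add(101, 0) = 101)
Add(Function('O')(-127), Mul(-1, r)) = Add(Mul(Rational(1, 5), Pow(Add(3, -127), -1), Add(-6, Pow(-127, 2), Mul(2, -127))), Mul(-1, 101)) = Add(Mul(Rational(1, 5), Pow(-124, -1), Add(-6, 16129, -254)), -101) = Add(Mul(Rational(1, 5), Rational(-1, 124), 15869), -101) = Add(Rational(-15869, 620), -101) = Rational(-78489, 620)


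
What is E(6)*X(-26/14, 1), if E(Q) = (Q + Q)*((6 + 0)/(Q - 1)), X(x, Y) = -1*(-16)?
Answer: 1152/5 ≈ 230.40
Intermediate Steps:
X(x, Y) = 16
E(Q) = 12*Q/(-1 + Q) (E(Q) = (2*Q)*(6/(-1 + Q)) = 12*Q/(-1 + Q))
E(6)*X(-26/14, 1) = (12*6/(-1 + 6))*16 = (12*6/5)*16 = (12*6*(⅕))*16 = (72/5)*16 = 1152/5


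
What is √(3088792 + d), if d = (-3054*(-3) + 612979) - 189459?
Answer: √3521474 ≈ 1876.6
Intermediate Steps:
d = 432682 (d = (9162 + 612979) - 189459 = 622141 - 189459 = 432682)
√(3088792 + d) = √(3088792 + 432682) = √3521474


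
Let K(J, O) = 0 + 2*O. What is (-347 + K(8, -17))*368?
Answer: -140208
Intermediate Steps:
K(J, O) = 2*O
(-347 + K(8, -17))*368 = (-347 + 2*(-17))*368 = (-347 - 34)*368 = -381*368 = -140208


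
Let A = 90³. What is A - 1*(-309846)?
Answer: 1038846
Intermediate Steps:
A = 729000
A - 1*(-309846) = 729000 - 1*(-309846) = 729000 + 309846 = 1038846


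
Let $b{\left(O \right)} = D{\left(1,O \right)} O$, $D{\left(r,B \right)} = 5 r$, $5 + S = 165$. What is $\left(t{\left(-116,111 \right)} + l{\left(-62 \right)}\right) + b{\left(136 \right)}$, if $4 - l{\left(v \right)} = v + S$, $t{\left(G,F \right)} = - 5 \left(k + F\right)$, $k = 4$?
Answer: $11$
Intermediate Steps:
$t{\left(G,F \right)} = -20 - 5 F$ ($t{\left(G,F \right)} = - 5 \left(4 + F\right) = -20 - 5 F$)
$S = 160$ ($S = -5 + 165 = 160$)
$l{\left(v \right)} = -156 - v$ ($l{\left(v \right)} = 4 - \left(v + 160\right) = 4 - \left(160 + v\right) = -156 - v$)
$b{\left(O \right)} = 5 O$ ($b{\left(O \right)} = 5 \cdot 1 O = 5 O$)
$\left(t{\left(-116,111 \right)} + l{\left(-62 \right)}\right) + b{\left(136 \right)} = \left(\left(-20 - 555\right) - 94\right) + 5 \cdot 136 = \left(\left(-20 - 555\right) + \left(-156 + 62\right)\right) + 680 = \left(-575 - 94\right) + 680 = -669 + 680 = 11$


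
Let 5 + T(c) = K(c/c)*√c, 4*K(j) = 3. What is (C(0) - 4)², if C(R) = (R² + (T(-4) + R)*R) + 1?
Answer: 9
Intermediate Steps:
K(j) = ¾ (K(j) = (¼)*3 = ¾)
T(c) = -5 + 3*√c/4
C(R) = 1 + R² + R*(-5 + R + 3*I/2) (C(R) = (R² + ((-5 + 3*√(-4)/4) + R)*R) + 1 = (R² + ((-5 + 3*(2*I)/4) + R)*R) + 1 = (R² + ((-5 + 3*I/2) + R)*R) + 1 = (R² + (-5 + R + 3*I/2)*R) + 1 = (R² + R*(-5 + R + 3*I/2)) + 1 = 1 + R² + R*(-5 + R + 3*I/2))
(C(0) - 4)² = ((1 + 2*0² - ½*0*(10 - 3*I)) - 4)² = ((1 + 2*0 + 0) - 4)² = ((1 + 0 + 0) - 4)² = (1 - 4)² = (-3)² = 9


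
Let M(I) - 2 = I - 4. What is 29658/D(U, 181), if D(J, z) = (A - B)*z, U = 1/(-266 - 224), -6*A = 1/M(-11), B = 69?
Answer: -2313324/973961 ≈ -2.3752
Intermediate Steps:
M(I) = -2 + I (M(I) = 2 + (I - 4) = 2 + (-4 + I) = -2 + I)
A = 1/78 (A = -1/(6*(-2 - 11)) = -⅙/(-13) = -⅙*(-1/13) = 1/78 ≈ 0.012821)
U = -1/490 (U = 1/(-490) = -1/490 ≈ -0.0020408)
D(J, z) = -5381*z/78 (D(J, z) = (1/78 - 1*69)*z = (1/78 - 69)*z = -5381*z/78)
29658/D(U, 181) = 29658/((-5381/78*181)) = 29658/(-973961/78) = 29658*(-78/973961) = -2313324/973961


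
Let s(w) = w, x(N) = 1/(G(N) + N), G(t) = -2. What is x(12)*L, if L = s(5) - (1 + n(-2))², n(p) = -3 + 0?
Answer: ⅒ ≈ 0.10000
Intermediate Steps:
x(N) = 1/(-2 + N)
n(p) = -3
L = 1 (L = 5 - (1 - 3)² = 5 - 1*(-2)² = 5 - 1*4 = 5 - 4 = 1)
x(12)*L = 1/(-2 + 12) = 1/10 = (⅒)*1 = ⅒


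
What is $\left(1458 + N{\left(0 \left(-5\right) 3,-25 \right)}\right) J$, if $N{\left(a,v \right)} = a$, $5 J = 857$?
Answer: $\frac{1249506}{5} \approx 2.499 \cdot 10^{5}$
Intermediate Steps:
$J = \frac{857}{5}$ ($J = \frac{1}{5} \cdot 857 = \frac{857}{5} \approx 171.4$)
$\left(1458 + N{\left(0 \left(-5\right) 3,-25 \right)}\right) J = \left(1458 + 0 \left(-5\right) 3\right) \frac{857}{5} = \left(1458 + 0 \cdot 3\right) \frac{857}{5} = \left(1458 + 0\right) \frac{857}{5} = 1458 \cdot \frac{857}{5} = \frac{1249506}{5}$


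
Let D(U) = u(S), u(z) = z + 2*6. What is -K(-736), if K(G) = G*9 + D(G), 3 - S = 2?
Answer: 6611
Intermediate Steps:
S = 1 (S = 3 - 1*2 = 3 - 2 = 1)
u(z) = 12 + z (u(z) = z + 12 = 12 + z)
D(U) = 13 (D(U) = 12 + 1 = 13)
K(G) = 13 + 9*G (K(G) = G*9 + 13 = 9*G + 13 = 13 + 9*G)
-K(-736) = -(13 + 9*(-736)) = -(13 - 6624) = -1*(-6611) = 6611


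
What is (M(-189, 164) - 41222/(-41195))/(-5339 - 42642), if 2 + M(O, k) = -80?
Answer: 3336768/1976577295 ≈ 0.0016882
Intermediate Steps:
M(O, k) = -82 (M(O, k) = -2 - 80 = -82)
(M(-189, 164) - 41222/(-41195))/(-5339 - 42642) = (-82 - 41222/(-41195))/(-5339 - 42642) = (-82 - 41222*(-1/41195))/(-47981) = (-82 + 41222/41195)*(-1/47981) = -3336768/41195*(-1/47981) = 3336768/1976577295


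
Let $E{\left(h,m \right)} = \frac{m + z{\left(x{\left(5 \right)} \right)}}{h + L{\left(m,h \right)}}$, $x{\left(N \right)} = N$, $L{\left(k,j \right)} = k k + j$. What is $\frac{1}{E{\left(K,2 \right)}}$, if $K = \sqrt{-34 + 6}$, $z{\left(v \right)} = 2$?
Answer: $1 + i \sqrt{7} \approx 1.0 + 2.6458 i$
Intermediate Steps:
$L{\left(k,j \right)} = j + k^{2}$ ($L{\left(k,j \right)} = k^{2} + j = j + k^{2}$)
$K = 2 i \sqrt{7}$ ($K = \sqrt{-28} = 2 i \sqrt{7} \approx 5.2915 i$)
$E{\left(h,m \right)} = \frac{2 + m}{m^{2} + 2 h}$ ($E{\left(h,m \right)} = \frac{m + 2}{h + \left(h + m^{2}\right)} = \frac{2 + m}{m^{2} + 2 h}$)
$\frac{1}{E{\left(K,2 \right)}} = \frac{1}{\frac{1}{2^{2} + 2 \cdot 2 i \sqrt{7}} \left(2 + 2\right)} = \frac{1}{\frac{1}{4 + 4 i \sqrt{7}} \cdot 4} = \frac{1}{4 \frac{1}{4 + 4 i \sqrt{7}}} = 1 + i \sqrt{7}$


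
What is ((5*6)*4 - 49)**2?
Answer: 5041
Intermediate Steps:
((5*6)*4 - 49)**2 = (30*4 - 49)**2 = (120 - 49)**2 = 71**2 = 5041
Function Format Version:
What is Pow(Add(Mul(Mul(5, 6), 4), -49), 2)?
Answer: 5041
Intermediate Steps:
Pow(Add(Mul(Mul(5, 6), 4), -49), 2) = Pow(Add(Mul(30, 4), -49), 2) = Pow(Add(120, -49), 2) = Pow(71, 2) = 5041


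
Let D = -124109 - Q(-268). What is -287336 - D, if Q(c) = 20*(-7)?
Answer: -163367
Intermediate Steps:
Q(c) = -140
D = -123969 (D = -124109 - 1*(-140) = -124109 + 140 = -123969)
-287336 - D = -287336 - 1*(-123969) = -287336 + 123969 = -163367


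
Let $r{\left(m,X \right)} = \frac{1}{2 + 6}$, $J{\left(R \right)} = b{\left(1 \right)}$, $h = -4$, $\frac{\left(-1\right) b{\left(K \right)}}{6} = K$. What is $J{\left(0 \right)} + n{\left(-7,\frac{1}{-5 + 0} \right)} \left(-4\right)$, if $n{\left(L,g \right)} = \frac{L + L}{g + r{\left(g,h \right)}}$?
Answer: $- \frac{2258}{3} \approx -752.67$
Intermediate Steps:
$b{\left(K \right)} = - 6 K$
$J{\left(R \right)} = -6$ ($J{\left(R \right)} = \left(-6\right) 1 = -6$)
$r{\left(m,X \right)} = \frac{1}{8}$
$n{\left(L,g \right)} = \frac{2 L}{\frac{1}{8} + g}$ ($n{\left(L,g \right)} = \frac{L + L}{g + \frac{1}{8}} = \frac{2 L}{\frac{1}{8} + g}$)
$J{\left(0 \right)} + n{\left(-7,\frac{1}{-5 + 0} \right)} \left(-4\right) = -6 + 16 \left(-7\right) \frac{1}{1 + \frac{8}{-5 + 0}} \left(-4\right) = -6 + 16 \left(-7\right) \frac{1}{1 + \frac{8}{-5}} \left(-4\right) = -6 + 16 \left(-7\right) \frac{1}{1 + 8 \left(- \frac{1}{5}\right)} \left(-4\right) = -6 + 16 \left(-7\right) \frac{1}{1 - \frac{8}{5}} \left(-4\right) = -6 + 16 \left(-7\right) \frac{1}{- \frac{3}{5}} \left(-4\right) = -6 + 16 \left(-7\right) \left(- \frac{5}{3}\right) \left(-4\right) = -6 + \frac{560}{3} \left(-4\right) = -6 - \frac{2240}{3} = - \frac{2258}{3}$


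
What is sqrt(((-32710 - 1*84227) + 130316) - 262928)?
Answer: I*sqrt(249549) ≈ 499.55*I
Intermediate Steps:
sqrt(((-32710 - 1*84227) + 130316) - 262928) = sqrt(((-32710 - 84227) + 130316) - 262928) = sqrt((-116937 + 130316) - 262928) = sqrt(13379 - 262928) = sqrt(-249549) = I*sqrt(249549)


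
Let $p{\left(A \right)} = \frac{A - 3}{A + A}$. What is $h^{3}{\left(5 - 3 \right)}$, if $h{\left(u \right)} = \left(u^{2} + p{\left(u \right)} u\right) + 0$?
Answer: $\frac{343}{8} \approx 42.875$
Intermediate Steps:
$p{\left(A \right)} = \frac{-3 + A}{2 A}$
$h{\left(u \right)} = - \frac{3}{2} + u^{2} + \frac{u}{2}$ ($h{\left(u \right)} = \left(u^{2} + \frac{-3 + u}{2 u} u\right) + 0 = \left(u^{2} + \left(- \frac{3}{2} + \frac{u}{2}\right)\right) + 0 = \left(- \frac{3}{2} + u^{2} + \frac{u}{2}\right) + 0 = - \frac{3}{2} + u^{2} + \frac{u}{2}$)
$h^{3}{\left(5 - 3 \right)} = \left(- \frac{3}{2} + \left(5 - 3\right)^{2} + \frac{5 - 3}{2}\right)^{3} = \left(- \frac{3}{2} + 2^{2} + \frac{1}{2} \cdot 2\right)^{3} = \left(- \frac{3}{2} + 4 + 1\right)^{3} = \left(\frac{7}{2}\right)^{3} = \frac{343}{8}$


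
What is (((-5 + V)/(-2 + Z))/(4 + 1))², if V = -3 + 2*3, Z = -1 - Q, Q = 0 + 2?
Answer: 4/625 ≈ 0.0064000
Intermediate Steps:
Q = 2
Z = -3 (Z = -1 - 1*2 = -1 - 2 = -3)
V = 3 (V = -3 + 6 = 3)
(((-5 + V)/(-2 + Z))/(4 + 1))² = (((-5 + 3)/(-2 - 3))/(4 + 1))² = (-2/(-5)/5)² = (-2*(-⅕)*(⅕))² = ((⅖)*(⅕))² = (2/25)² = 4/625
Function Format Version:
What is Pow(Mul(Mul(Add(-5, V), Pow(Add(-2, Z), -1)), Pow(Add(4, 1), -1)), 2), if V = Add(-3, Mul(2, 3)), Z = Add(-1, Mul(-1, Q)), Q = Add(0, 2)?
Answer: Rational(4, 625) ≈ 0.0064000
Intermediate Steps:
Q = 2
Z = -3 (Z = Add(-1, Mul(-1, 2)) = Add(-1, -2) = -3)
V = 3 (V = Add(-3, 6) = 3)
Pow(Mul(Mul(Add(-5, V), Pow(Add(-2, Z), -1)), Pow(Add(4, 1), -1)), 2) = Pow(Mul(Mul(Add(-5, 3), Pow(Add(-2, -3), -1)), Pow(Add(4, 1), -1)), 2) = Pow(Mul(Mul(-2, Pow(-5, -1)), Pow(5, -1)), 2) = Pow(Mul(Mul(-2, Rational(-1, 5)), Rational(1, 5)), 2) = Pow(Mul(Rational(2, 5), Rational(1, 5)), 2) = Pow(Rational(2, 25), 2) = Rational(4, 625)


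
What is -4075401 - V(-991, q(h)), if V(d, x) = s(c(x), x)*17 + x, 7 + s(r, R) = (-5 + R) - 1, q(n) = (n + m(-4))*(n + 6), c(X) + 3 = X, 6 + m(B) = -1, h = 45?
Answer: -4110064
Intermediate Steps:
m(B) = -7 (m(B) = -6 - 1 = -7)
c(X) = -3 + X
q(n) = (-7 + n)*(6 + n) (q(n) = (n - 7)*(n + 6) = (-7 + n)*(6 + n))
s(r, R) = -13 + R (s(r, R) = -7 + ((-5 + R) - 1) = -7 + (-6 + R) = -13 + R)
V(d, x) = -221 + 18*x (V(d, x) = (-13 + x)*17 + x = (-221 + 17*x) + x = -221 + 18*x)
-4075401 - V(-991, q(h)) = -4075401 - (-221 + 18*(-42 + 45**2 - 1*45)) = -4075401 - (-221 + 18*(-42 + 2025 - 45)) = -4075401 - (-221 + 18*1938) = -4075401 - (-221 + 34884) = -4075401 - 1*34663 = -4075401 - 34663 = -4110064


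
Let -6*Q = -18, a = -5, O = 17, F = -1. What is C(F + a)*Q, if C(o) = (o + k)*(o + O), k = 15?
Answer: 297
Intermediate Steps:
C(o) = (15 + o)*(17 + o) (C(o) = (o + 15)*(o + 17) = (15 + o)*(17 + o))
Q = 3 (Q = -⅙*(-18) = 3)
C(F + a)*Q = (255 + (-1 - 5)² + 32*(-1 - 5))*3 = (255 + (-6)² + 32*(-6))*3 = (255 + 36 - 192)*3 = 99*3 = 297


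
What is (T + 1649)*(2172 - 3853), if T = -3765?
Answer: 3556996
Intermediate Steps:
(T + 1649)*(2172 - 3853) = (-3765 + 1649)*(2172 - 3853) = -2116*(-1681) = 3556996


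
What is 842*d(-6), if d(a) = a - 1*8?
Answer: -11788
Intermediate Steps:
d(a) = -8 + a (d(a) = a - 8 = -8 + a)
842*d(-6) = 842*(-8 - 6) = 842*(-14) = -11788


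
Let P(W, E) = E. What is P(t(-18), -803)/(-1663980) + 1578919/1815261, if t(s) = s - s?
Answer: 292083032467/335617555420 ≈ 0.87029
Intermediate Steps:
t(s) = 0
P(t(-18), -803)/(-1663980) + 1578919/1815261 = -803/(-1663980) + 1578919/1815261 = -803*(-1/1663980) + 1578919*(1/1815261) = 803/1663980 + 1578919/1815261 = 292083032467/335617555420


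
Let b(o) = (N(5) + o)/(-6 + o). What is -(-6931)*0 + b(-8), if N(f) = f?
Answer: 3/14 ≈ 0.21429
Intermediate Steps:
b(o) = (5 + o)/(-6 + o)
-(-6931)*0 + b(-8) = -(-6931)*0 + (5 - 8)/(-6 - 8) = -239*0 - 3/(-14) = 0 - 1/14*(-3) = 0 + 3/14 = 3/14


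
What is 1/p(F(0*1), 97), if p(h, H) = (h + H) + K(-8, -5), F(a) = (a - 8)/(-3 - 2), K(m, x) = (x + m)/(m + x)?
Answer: 5/498 ≈ 0.010040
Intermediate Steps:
K(m, x) = 1 (K(m, x) = (m + x)/(m + x) = 1)
F(a) = 8/5 - a/5 (F(a) = (-8 + a)/(-5) = (-8 + a)*(-⅕) = 8/5 - a/5)
p(h, H) = 1 + H + h (p(h, H) = (h + H) + 1 = (H + h) + 1 = 1 + H + h)
1/p(F(0*1), 97) = 1/(1 + 97 + (8/5 - 0)) = 1/(1 + 97 + (8/5 - ⅕*0)) = 1/(1 + 97 + (8/5 + 0)) = 1/(1 + 97 + 8/5) = 1/(498/5) = 5/498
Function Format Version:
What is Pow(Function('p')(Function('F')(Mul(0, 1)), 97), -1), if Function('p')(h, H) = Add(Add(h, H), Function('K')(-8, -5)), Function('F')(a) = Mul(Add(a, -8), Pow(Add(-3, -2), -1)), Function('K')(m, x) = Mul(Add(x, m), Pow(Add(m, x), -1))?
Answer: Rational(5, 498) ≈ 0.010040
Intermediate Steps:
Function('K')(m, x) = 1 (Function('K')(m, x) = Mul(Add(m, x), Pow(Add(m, x), -1)) = 1)
Function('F')(a) = Add(Rational(8, 5), Mul(Rational(-1, 5), a)) (Function('F')(a) = Mul(Add(-8, a), Pow(-5, -1)) = Mul(Add(-8, a), Rational(-1, 5)) = Add(Rational(8, 5), Mul(Rational(-1, 5), a)))
Function('p')(h, H) = Add(1, H, h) (Function('p')(h, H) = Add(Add(h, H), 1) = Add(Add(H, h), 1) = Add(1, H, h))
Pow(Function('p')(Function('F')(Mul(0, 1)), 97), -1) = Pow(Add(1, 97, Add(Rational(8, 5), Mul(Rational(-1, 5), Mul(0, 1)))), -1) = Pow(Add(1, 97, Add(Rational(8, 5), Mul(Rational(-1, 5), 0))), -1) = Pow(Add(1, 97, Add(Rational(8, 5), 0)), -1) = Pow(Add(1, 97, Rational(8, 5)), -1) = Pow(Rational(498, 5), -1) = Rational(5, 498)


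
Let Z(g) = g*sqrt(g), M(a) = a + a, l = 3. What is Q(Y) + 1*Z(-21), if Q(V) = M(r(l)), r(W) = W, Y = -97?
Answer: 6 - 21*I*sqrt(21) ≈ 6.0 - 96.234*I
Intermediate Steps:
M(a) = 2*a
Z(g) = g**(3/2)
Q(V) = 6 (Q(V) = 2*3 = 6)
Q(Y) + 1*Z(-21) = 6 + 1*(-21)**(3/2) = 6 + 1*(-21*I*sqrt(21)) = 6 - 21*I*sqrt(21)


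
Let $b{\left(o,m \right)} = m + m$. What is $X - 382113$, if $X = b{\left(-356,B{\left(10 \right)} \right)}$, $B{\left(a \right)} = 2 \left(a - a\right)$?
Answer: $-382113$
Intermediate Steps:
$B{\left(a \right)} = 0$ ($B{\left(a \right)} = 2 \cdot 0 = 0$)
$b{\left(o,m \right)} = 2 m$
$X = 0$ ($X = 2 \cdot 0 = 0$)
$X - 382113 = 0 - 382113 = -382113$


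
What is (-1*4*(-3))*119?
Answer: 1428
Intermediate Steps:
(-1*4*(-3))*119 = -4*(-3)*119 = 12*119 = 1428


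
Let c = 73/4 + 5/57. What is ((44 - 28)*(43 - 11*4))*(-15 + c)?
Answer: -3044/57 ≈ -53.404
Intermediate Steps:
c = 4181/228 (c = 73*(1/4) + 5*(1/57) = 73/4 + 5/57 = 4181/228 ≈ 18.338)
((44 - 28)*(43 - 11*4))*(-15 + c) = ((44 - 28)*(43 - 11*4))*(-15 + 4181/228) = (16*(43 - 44))*(761/228) = (16*(-1))*(761/228) = -16*761/228 = -3044/57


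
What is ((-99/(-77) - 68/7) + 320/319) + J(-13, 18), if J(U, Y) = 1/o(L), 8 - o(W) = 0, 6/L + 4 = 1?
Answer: -130415/17864 ≈ -7.3004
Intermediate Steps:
L = -2 (L = 6/(-4 + 1) = 6/(-3) = 6*(-1/3) = -2)
o(W) = 8 (o(W) = 8 - 1*0 = 8 + 0 = 8)
J(U, Y) = 1/8
((-99/(-77) - 68/7) + 320/319) + J(-13, 18) = ((-99/(-77) - 68/7) + 320/319) + 1/8 = ((-99*(-1/77) - 68*1/7) + 320*(1/319)) + 1/8 = ((9/7 - 68/7) + 320/319) + 1/8 = (-59/7 + 320/319) + 1/8 = -16581/2233 + 1/8 = -130415/17864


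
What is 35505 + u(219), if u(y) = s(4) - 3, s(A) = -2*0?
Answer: 35502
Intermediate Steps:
s(A) = 0
u(y) = -3 (u(y) = 0 - 3 = -3)
35505 + u(219) = 35505 - 3 = 35502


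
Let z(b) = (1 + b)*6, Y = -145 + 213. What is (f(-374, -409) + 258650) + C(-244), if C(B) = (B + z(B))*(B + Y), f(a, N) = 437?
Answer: 558639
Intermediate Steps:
Y = 68
z(b) = 6 + 6*b
C(B) = (6 + 7*B)*(68 + B) (C(B) = (B + (6 + 6*B))*(B + 68) = (6 + 7*B)*(68 + B))
(f(-374, -409) + 258650) + C(-244) = (437 + 258650) + (408 + 7*(-244)² + 482*(-244)) = 259087 + (408 + 7*59536 - 117608) = 259087 + (408 + 416752 - 117608) = 259087 + 299552 = 558639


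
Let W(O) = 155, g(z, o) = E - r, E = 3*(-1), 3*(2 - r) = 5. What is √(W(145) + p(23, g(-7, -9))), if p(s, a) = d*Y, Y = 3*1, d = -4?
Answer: √143 ≈ 11.958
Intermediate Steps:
r = ⅓ (r = 2 - ⅓*5 = 2 - 5/3 = ⅓ ≈ 0.33333)
E = -3
Y = 3
g(z, o) = -10/3 (g(z, o) = -3 - 1*⅓ = -3 - ⅓ = -10/3)
p(s, a) = -12 (p(s, a) = -4*3 = -12)
√(W(145) + p(23, g(-7, -9))) = √(155 - 12) = √143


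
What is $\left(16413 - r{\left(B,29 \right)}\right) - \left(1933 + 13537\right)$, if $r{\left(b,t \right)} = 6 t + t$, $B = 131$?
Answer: $740$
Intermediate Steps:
$r{\left(b,t \right)} = 7 t$
$\left(16413 - r{\left(B,29 \right)}\right) - \left(1933 + 13537\right) = \left(16413 - 7 \cdot 29\right) - \left(1933 + 13537\right) = \left(16413 - 203\right) - 15470 = 16210 - 15470 = 740$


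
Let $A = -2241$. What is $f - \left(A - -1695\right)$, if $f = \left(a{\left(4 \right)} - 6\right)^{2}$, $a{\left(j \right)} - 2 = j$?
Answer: $546$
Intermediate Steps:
$a{\left(j \right)} = 2 + j$
$f = 0$ ($f = \left(\left(2 + 4\right) - 6\right)^{2} = \left(6 - 6\right)^{2} = 0^{2} = 0$)
$f - \left(A - -1695\right) = 0 - \left(-2241 - -1695\right) = 0 - \left(-2241 + 1695\right) = 0 - -546 = 0 + 546 = 546$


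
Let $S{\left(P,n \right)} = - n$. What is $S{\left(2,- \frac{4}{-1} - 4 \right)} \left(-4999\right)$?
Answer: $0$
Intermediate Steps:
$S{\left(2,- \frac{4}{-1} - 4 \right)} \left(-4999\right) = - (- \frac{4}{-1} - 4) \left(-4999\right) = - (\left(-4\right) \left(-1\right) - 4) \left(-4999\right) = - (4 - 4) \left(-4999\right) = \left(-1\right) 0 \left(-4999\right) = 0 \left(-4999\right) = 0$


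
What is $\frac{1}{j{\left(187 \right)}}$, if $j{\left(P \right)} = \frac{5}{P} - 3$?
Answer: $- \frac{187}{556} \approx -0.33633$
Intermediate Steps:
$j{\left(P \right)} = -3 + \frac{5}{P}$
$\frac{1}{j{\left(187 \right)}} = \frac{1}{-3 + \frac{5}{187}} = \frac{1}{- \frac{556}{187}} = - \frac{187}{556}$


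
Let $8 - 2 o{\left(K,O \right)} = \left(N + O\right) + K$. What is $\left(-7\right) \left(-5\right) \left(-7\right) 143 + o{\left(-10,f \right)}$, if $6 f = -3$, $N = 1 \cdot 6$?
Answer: $- \frac{140115}{4} \approx -35029.0$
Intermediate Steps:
$N = 6$
$f = - \frac{1}{2}$ ($f = \frac{1}{6} \left(-3\right) = - \frac{1}{2} \approx -0.5$)
$o{\left(K,O \right)} = 1 - \frac{K}{2} - \frac{O}{2}$ ($o{\left(K,O \right)} = 4 - \frac{\left(6 + O\right) + K}{2} = 4 - \frac{6 + K + O}{2} = 4 - \left(3 + \frac{K}{2} + \frac{O}{2}\right) = 1 - \frac{K}{2} - \frac{O}{2}$)
$\left(-7\right) \left(-5\right) \left(-7\right) 143 + o{\left(-10,f \right)} = \left(-7\right) \left(-5\right) \left(-7\right) 143 - - \frac{25}{4} = 35 \left(-7\right) 143 + \left(1 + 5 + \frac{1}{4}\right) = \left(-245\right) 143 + \frac{25}{4} = -35035 + \frac{25}{4} = - \frac{140115}{4}$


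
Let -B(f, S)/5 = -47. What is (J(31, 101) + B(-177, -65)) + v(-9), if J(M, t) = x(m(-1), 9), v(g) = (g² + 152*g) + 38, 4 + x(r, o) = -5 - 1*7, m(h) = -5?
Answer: -1030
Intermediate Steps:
x(r, o) = -16 (x(r, o) = -4 + (-5 - 1*7) = -4 + (-5 - 7) = -4 - 12 = -16)
B(f, S) = 235 (B(f, S) = -5*(-47) = 235)
v(g) = 38 + g² + 152*g
J(M, t) = -16
(J(31, 101) + B(-177, -65)) + v(-9) = (-16 + 235) + (38 + (-9)² + 152*(-9)) = 219 + (38 + 81 - 1368) = 219 - 1249 = -1030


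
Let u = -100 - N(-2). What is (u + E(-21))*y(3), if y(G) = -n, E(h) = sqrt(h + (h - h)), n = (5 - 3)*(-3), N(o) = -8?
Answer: -552 + 6*I*sqrt(21) ≈ -552.0 + 27.495*I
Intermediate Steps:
n = -6 (n = 2*(-3) = -6)
u = -92 (u = -100 - 1*(-8) = -100 + 8 = -92)
E(h) = sqrt(h) (E(h) = sqrt(h + 0) = sqrt(h))
y(G) = 6 (y(G) = -1*(-6) = 6)
(u + E(-21))*y(3) = (-92 + sqrt(-21))*6 = (-92 + I*sqrt(21))*6 = -552 + 6*I*sqrt(21)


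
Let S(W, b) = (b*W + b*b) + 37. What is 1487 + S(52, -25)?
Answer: 849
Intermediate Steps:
S(W, b) = 37 + b² + W*b (S(W, b) = (W*b + b²) + 37 = (b² + W*b) + 37 = 37 + b² + W*b)
1487 + S(52, -25) = 1487 + (37 + (-25)² + 52*(-25)) = 1487 + (37 + 625 - 1300) = 1487 - 638 = 849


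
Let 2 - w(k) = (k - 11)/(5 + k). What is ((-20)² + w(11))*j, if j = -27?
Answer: -10854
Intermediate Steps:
w(k) = 2 - (-11 + k)/(5 + k) (w(k) = 2 - (k - 11)/(5 + k) = 2 - (-11 + k)/(5 + k))
((-20)² + w(11))*j = ((-20)² + (21 + 11)/(5 + 11))*(-27) = (400 + 32/16)*(-27) = (400 + (1/16)*32)*(-27) = (400 + 2)*(-27) = 402*(-27) = -10854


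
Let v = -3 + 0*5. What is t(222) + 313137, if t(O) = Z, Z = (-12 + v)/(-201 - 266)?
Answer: 146234994/467 ≈ 3.1314e+5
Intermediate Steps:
v = -3 (v = -3 + 0 = -3)
Z = 15/467 (Z = (-12 - 3)/(-201 - 266) = -15/(-467) = -15*(-1/467) = 15/467 ≈ 0.032120)
t(O) = 15/467
t(222) + 313137 = 15/467 + 313137 = 146234994/467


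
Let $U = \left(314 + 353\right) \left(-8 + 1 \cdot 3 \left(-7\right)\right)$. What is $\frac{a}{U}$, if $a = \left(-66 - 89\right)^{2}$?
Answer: $- \frac{24025}{19343} \approx -1.2421$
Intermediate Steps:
$U = -19343$ ($U = 667 \left(-8 + 3 \left(-7\right)\right) = 667 \left(-8 - 21\right) = 667 \left(-29\right) = -19343$)
$a = 24025$ ($a = \left(-155\right)^{2} = 24025$)
$\frac{a}{U} = \frac{24025}{-19343} = 24025 \left(- \frac{1}{19343}\right) = - \frac{24025}{19343}$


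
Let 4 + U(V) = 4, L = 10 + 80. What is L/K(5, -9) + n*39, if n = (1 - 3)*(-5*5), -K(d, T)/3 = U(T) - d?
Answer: 1956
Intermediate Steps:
L = 90
U(V) = 0 (U(V) = -4 + 4 = 0)
K(d, T) = 3*d (K(d, T) = -3*(0 - d) = -(-3)*d = 3*d)
n = 50 (n = -2*(-25) = 50)
L/K(5, -9) + n*39 = 90/((3*5)) + 50*39 = 90/15 + 1950 = 90*(1/15) + 1950 = 6 + 1950 = 1956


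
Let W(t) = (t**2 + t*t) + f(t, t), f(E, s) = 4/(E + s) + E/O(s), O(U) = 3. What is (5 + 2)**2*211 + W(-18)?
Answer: 98828/9 ≈ 10981.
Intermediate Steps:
f(E, s) = 4/(E + s) + E/3
W(t) = 2*t**2 + (12 + 2*t**2)/(6*t) (W(t) = (t**2 + t*t) + (12 + t**2 + t*t)/(3*(t + t)) = (t**2 + t**2) + (12 + t**2 + t**2)/(3*((2*t))) = 2*t**2 + (1/(2*t))*(12 + 2*t**2)/3 = 2*t**2 + (12 + 2*t**2)/(6*t))
(5 + 2)**2*211 + W(-18) = (5 + 2)**2*211 + (2/(-18) + 2*(-18)**2 + (1/3)*(-18)) = 7**2*211 + (2*(-1/18) + 2*324 - 6) = 49*211 + (-1/9 + 648 - 6) = 10339 + 5777/9 = 98828/9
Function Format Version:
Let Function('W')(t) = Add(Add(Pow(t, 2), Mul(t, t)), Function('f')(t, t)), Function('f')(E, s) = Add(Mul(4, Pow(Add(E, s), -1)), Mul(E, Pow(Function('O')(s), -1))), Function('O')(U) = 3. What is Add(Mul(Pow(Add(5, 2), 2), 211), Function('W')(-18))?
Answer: Rational(98828, 9) ≈ 10981.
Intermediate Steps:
Function('f')(E, s) = Add(Mul(4, Pow(Add(E, s), -1)), Mul(Rational(1, 3), E)) (Function('f')(E, s) = Add(Mul(4, Pow(Add(E, s), -1)), Mul(E, Pow(3, -1))) = Add(Mul(4, Pow(Add(E, s), -1)), Mul(E, Rational(1, 3))) = Add(Mul(4, Pow(Add(E, s), -1)), Mul(Rational(1, 3), E)))
Function('W')(t) = Add(Mul(2, Pow(t, 2)), Mul(Rational(1, 6), Pow(t, -1), Add(12, Mul(2, Pow(t, 2))))) (Function('W')(t) = Add(Add(Pow(t, 2), Mul(t, t)), Mul(Rational(1, 3), Pow(Add(t, t), -1), Add(12, Pow(t, 2), Mul(t, t)))) = Add(Add(Pow(t, 2), Pow(t, 2)), Mul(Rational(1, 3), Pow(Mul(2, t), -1), Add(12, Pow(t, 2), Pow(t, 2)))) = Add(Mul(2, Pow(t, 2)), Mul(Rational(1, 3), Mul(Rational(1, 2), Pow(t, -1)), Add(12, Mul(2, Pow(t, 2))))) = Add(Mul(2, Pow(t, 2)), Mul(Rational(1, 6), Pow(t, -1), Add(12, Mul(2, Pow(t, 2))))))
Add(Mul(Pow(Add(5, 2), 2), 211), Function('W')(-18)) = Add(Mul(Pow(Add(5, 2), 2), 211), Add(Mul(2, Pow(-18, -1)), Mul(2, Pow(-18, 2)), Mul(Rational(1, 3), -18))) = Add(Mul(Pow(7, 2), 211), Add(Mul(2, Rational(-1, 18)), Mul(2, 324), -6)) = Add(Mul(49, 211), Add(Rational(-1, 9), 648, -6)) = Add(10339, Rational(5777, 9)) = Rational(98828, 9)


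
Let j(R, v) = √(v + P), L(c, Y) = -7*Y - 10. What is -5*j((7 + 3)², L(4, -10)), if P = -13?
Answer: -5*√47 ≈ -34.278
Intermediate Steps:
P = -13 (P = -1*13 = -13)
L(c, Y) = -10 - 7*Y
j(R, v) = √(-13 + v) (j(R, v) = √(v - 13) = √(-13 + v))
-5*j((7 + 3)², L(4, -10)) = -5*√(-13 + (-10 - 7*(-10))) = -5*√(-13 + (-10 + 70)) = -5*√(-13 + 60) = -5*√47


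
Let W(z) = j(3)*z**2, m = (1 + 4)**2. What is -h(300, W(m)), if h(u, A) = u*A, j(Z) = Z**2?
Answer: -1687500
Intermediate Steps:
m = 25 (m = 5**2 = 25)
W(z) = 9*z**2 (W(z) = 3**2*z**2 = 9*z**2)
h(u, A) = A*u
-h(300, W(m)) = -9*25**2*300 = -9*625*300 = -5625*300 = -1*1687500 = -1687500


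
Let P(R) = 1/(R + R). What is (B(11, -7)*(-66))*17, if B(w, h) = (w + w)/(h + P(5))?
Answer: 82280/23 ≈ 3577.4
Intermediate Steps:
P(R) = 1/(2*R)
B(w, h) = 2*w/(⅒ + h) (B(w, h) = (w + w)/(h + (½)/5) = (2*w)/(h + (½)*(⅕)) = (2*w)/(h + ⅒) = (2*w)/(⅒ + h) = 2*w/(⅒ + h))
(B(11, -7)*(-66))*17 = ((20*11/(1 + 10*(-7)))*(-66))*17 = ((20*11/(1 - 70))*(-66))*17 = ((20*11/(-69))*(-66))*17 = ((20*11*(-1/69))*(-66))*17 = -220/69*(-66)*17 = (4840/23)*17 = 82280/23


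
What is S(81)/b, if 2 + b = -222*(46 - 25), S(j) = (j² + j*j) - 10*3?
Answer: -3273/1166 ≈ -2.8070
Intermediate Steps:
S(j) = -30 + 2*j² (S(j) = (j² + j²) - 30 = 2*j² - 30 = -30 + 2*j²)
b = -4664 (b = -2 - 222*(46 - 25) = -2 - 222*21 = -2 - 4662 = -4664)
S(81)/b = (-30 + 2*81²)/(-4664) = (-30 + 2*6561)*(-1/4664) = (-30 + 13122)*(-1/4664) = 13092*(-1/4664) = -3273/1166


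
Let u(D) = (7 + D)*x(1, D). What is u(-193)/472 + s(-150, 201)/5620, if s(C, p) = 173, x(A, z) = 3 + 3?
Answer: -773783/331580 ≈ -2.3336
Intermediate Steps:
x(A, z) = 6
u(D) = 42 + 6*D (u(D) = (7 + D)*6 = 42 + 6*D)
u(-193)/472 + s(-150, 201)/5620 = (42 + 6*(-193))/472 + 173/5620 = (42 - 1158)*(1/472) + 173*(1/5620) = -1116*1/472 + 173/5620 = -279/118 + 173/5620 = -773783/331580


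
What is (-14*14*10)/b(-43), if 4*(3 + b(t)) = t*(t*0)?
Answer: 1960/3 ≈ 653.33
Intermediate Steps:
b(t) = -3 (b(t) = -3 + (t*(t*0))/4 = -3 + (t*0)/4 = -3 + (¼)*0 = -3 + 0 = -3)
(-14*14*10)/b(-43) = (-14*14*10)/(-3) = -196*10*(-⅓) = -1960*(-⅓) = 1960/3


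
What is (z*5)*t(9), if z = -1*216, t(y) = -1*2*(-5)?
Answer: -10800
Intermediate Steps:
t(y) = 10 (t(y) = -2*(-5) = 10)
z = -216
(z*5)*t(9) = -216*5*10 = -1080*10 = -10800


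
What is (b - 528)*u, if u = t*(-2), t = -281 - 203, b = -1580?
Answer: -2040544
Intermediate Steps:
t = -484
u = 968 (u = -484*(-2) = 968)
(b - 528)*u = (-1580 - 528)*968 = -2108*968 = -2040544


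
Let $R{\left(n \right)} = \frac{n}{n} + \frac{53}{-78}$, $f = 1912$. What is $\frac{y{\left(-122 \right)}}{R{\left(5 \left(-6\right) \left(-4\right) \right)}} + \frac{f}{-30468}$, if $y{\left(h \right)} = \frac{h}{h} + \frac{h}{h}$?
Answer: $\frac{1176302}{190425} \approx 6.1772$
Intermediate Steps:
$R{\left(n \right)} = \frac{25}{78}$ ($R{\left(n \right)} = 1 + 53 \left(- \frac{1}{78}\right) = 1 - \frac{53}{78} = \frac{25}{78}$)
$y{\left(h \right)} = 2$ ($y{\left(h \right)} = 1 + 1 = 2$)
$\frac{y{\left(-122 \right)}}{R{\left(5 \left(-6\right) \left(-4\right) \right)}} + \frac{f}{-30468} = \frac{2}{\frac{25}{78}} + \frac{1912}{-30468} = 2 \cdot \frac{78}{25} + 1912 \left(- \frac{1}{30468}\right) = \frac{156}{25} - \frac{478}{7617} = \frac{1176302}{190425}$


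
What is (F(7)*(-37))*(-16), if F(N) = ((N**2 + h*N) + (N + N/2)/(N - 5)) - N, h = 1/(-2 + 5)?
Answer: 88060/3 ≈ 29353.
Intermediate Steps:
h = 1/3 ≈ 0.33333
F(N) = N**2 - 2*N/3 + 3*N/(2*(-5 + N)) (F(N) = ((N**2 + N/3) + (N + N/2)/(N - 5)) - N = ((N**2 + N/3) + (N + N*(1/2))/(-5 + N)) - N = ((N**2 + N/3) + (N + N/2)/(-5 + N)) - N = ((N**2 + N/3) + (3*N/2)/(-5 + N)) - N = ((N**2 + N/3) + 3*N/(2*(-5 + N))) - N = (N**2 + N/3 + 3*N/(2*(-5 + N))) - N = N**2 - 2*N/3 + 3*N/(2*(-5 + N)))
(F(7)*(-37))*(-16) = (((1/6)*7*(29 - 34*7 + 6*7**2)/(-5 + 7))*(-37))*(-16) = (((1/6)*7*(29 - 238 + 6*49)/2)*(-37))*(-16) = (((1/6)*7*(1/2)*(29 - 238 + 294))*(-37))*(-16) = (((1/6)*7*(1/2)*85)*(-37))*(-16) = ((595/12)*(-37))*(-16) = -22015/12*(-16) = 88060/3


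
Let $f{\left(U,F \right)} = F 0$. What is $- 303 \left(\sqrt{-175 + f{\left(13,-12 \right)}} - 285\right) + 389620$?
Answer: $475975 - 1515 i \sqrt{7} \approx 4.7598 \cdot 10^{5} - 4008.3 i$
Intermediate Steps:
$f{\left(U,F \right)} = 0$
$- 303 \left(\sqrt{-175 + f{\left(13,-12 \right)}} - 285\right) + 389620 = - 303 \left(\sqrt{-175 + 0} - 285\right) + 389620 = - 303 \left(\sqrt{-175} - 285\right) + 389620 = - 303 \left(5 i \sqrt{7} - 285\right) + 389620 = - 303 \left(-285 + 5 i \sqrt{7}\right) + 389620 = \left(86355 - 1515 i \sqrt{7}\right) + 389620 = 475975 - 1515 i \sqrt{7}$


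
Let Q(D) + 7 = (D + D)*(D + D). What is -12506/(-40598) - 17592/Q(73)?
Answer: -74618277/144183797 ≈ -0.51752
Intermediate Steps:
Q(D) = -7 + 4*D² (Q(D) = -7 + (D + D)*(D + D) = -7 + (2*D)*(2*D) = -7 + 4*D²)
-12506/(-40598) - 17592/Q(73) = -12506/(-40598) - 17592/(-7 + 4*73²) = -12506*(-1/40598) - 17592/(-7 + 4*5329) = 6253/20299 - 17592/(-7 + 21316) = 6253/20299 - 17592/21309 = 6253/20299 - 17592*1/21309 = 6253/20299 - 5864/7103 = -74618277/144183797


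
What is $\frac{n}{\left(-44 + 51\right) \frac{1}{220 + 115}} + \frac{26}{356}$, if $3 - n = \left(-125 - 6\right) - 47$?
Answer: $\frac{10793121}{1246} \approx 8662.2$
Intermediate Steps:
$n = 181$ ($n = 3 - \left(\left(-125 - 6\right) - 47\right) = 3 - \left(-131 - 47\right) = 3 - -178 = 3 + 178 = 181$)
$\frac{n}{\left(-44 + 51\right) \frac{1}{220 + 115}} + \frac{26}{356} = \frac{181}{\left(-44 + 51\right) \frac{1}{220 + 115}} + \frac{26}{356} = \frac{181}{7 \cdot \frac{1}{335}} + 26 \cdot \frac{1}{356} = \frac{181}{7 \cdot \frac{1}{335}} + \frac{13}{178} = \frac{181}{\frac{7}{335}} + \frac{13}{178} = 181 \cdot \frac{335}{7} + \frac{13}{178} = \frac{60635}{7} + \frac{13}{178} = \frac{10793121}{1246}$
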